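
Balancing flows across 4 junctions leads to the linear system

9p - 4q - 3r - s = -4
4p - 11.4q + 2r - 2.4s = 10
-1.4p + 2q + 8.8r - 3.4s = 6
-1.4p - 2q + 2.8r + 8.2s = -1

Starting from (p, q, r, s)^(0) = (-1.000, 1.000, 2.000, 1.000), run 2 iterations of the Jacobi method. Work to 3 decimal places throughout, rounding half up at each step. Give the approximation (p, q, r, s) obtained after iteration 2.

(-0.782, -0.330, 0.770, -0.487)

Iteration 1:
  p = (-4 - (-4)·1.000 - (-3)·2.000 - (-1)·1.000) / (9) = 0.778
  q = (10 - (4)·-1.000 - (2)·2.000 - (-2.4)·1.000) / (-11.4) = -1.088
  r = (6 - (-1.4)·-1.000 - (2)·1.000 - (-3.4)·1.000) / (8.8) = 0.682
  s = (-1 - (-1.4)·-1.000 - (-2)·1.000 - (2.8)·2.000) / (8.2) = -0.732
Iteration 2:
  p = (-4 - (-4)·-1.088 - (-3)·0.682 - (-1)·-0.732) / (9) = -0.782
  q = (10 - (4)·0.778 - (2)·0.682 - (-2.4)·-0.732) / (-11.4) = -0.330
  r = (6 - (-1.4)·0.778 - (2)·-1.088 - (-3.4)·-0.732) / (8.8) = 0.770
  s = (-1 - (-1.4)·0.778 - (-2)·-1.088 - (2.8)·0.682) / (8.2) = -0.487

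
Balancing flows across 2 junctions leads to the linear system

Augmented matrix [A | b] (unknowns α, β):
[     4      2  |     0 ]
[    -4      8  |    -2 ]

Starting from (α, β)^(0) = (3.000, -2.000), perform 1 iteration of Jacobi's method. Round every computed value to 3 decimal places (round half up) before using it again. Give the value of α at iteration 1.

1.000

Iteration 1:
  α = (0 - (2)·-2.000) / (4) = 1.000
  β = (-2 - (-4)·3.000) / (8) = 1.250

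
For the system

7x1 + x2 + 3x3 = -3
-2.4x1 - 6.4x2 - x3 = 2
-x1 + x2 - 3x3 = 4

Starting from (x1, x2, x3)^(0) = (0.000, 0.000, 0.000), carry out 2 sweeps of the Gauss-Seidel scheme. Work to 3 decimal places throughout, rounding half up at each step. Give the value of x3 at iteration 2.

Iteration 1:
  x1 = (-3 - (1)·0.000 - (3)·0.000) / (7) = -0.429
  x2 = (2 - (-2.4)·-0.429 - (-1)·0.000) / (-6.4) = -0.152
  x3 = (4 - (-1)·-0.429 - (1)·-0.152) / (-3) = -1.241
Iteration 2:
  x1 = (-3 - (1)·-0.152 - (3)·-1.241) / (7) = 0.125
  x2 = (2 - (-2.4)·0.125 - (-1)·-1.241) / (-6.4) = -0.165
  x3 = (4 - (-1)·0.125 - (1)·-0.165) / (-3) = -1.430

-1.430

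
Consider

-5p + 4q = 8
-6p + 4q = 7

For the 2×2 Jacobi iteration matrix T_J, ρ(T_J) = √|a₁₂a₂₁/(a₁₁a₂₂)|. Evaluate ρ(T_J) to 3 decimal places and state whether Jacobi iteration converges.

1.095

a₁₂a₂₁/(a₁₁a₂₂) = (4)·(-6) / ((-5)·(4)) = 1.200000
ρ = √|1.200000| = √1.200000 = 1.095
ρ > 1, so Jacobi diverges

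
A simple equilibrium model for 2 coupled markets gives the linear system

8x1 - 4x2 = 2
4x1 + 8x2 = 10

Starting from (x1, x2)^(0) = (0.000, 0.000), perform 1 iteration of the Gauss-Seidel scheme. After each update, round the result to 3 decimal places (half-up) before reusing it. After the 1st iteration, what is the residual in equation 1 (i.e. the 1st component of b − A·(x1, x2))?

4.500

Iteration 1:
  x1 = (2 - (-4)·0.000) / (8) = 0.250
  x2 = (10 - (4)·0.250) / (8) = 1.125
Residual b − A·x = (4.500, 0.000)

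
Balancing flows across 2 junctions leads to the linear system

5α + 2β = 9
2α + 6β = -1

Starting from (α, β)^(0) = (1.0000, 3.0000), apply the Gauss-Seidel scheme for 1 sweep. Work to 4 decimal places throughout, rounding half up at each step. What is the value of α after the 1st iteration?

Iteration 1:
  α = (9 - (2)·3.0000) / (5) = 0.6000
  β = (-1 - (2)·0.6000) / (6) = -0.3667

0.6000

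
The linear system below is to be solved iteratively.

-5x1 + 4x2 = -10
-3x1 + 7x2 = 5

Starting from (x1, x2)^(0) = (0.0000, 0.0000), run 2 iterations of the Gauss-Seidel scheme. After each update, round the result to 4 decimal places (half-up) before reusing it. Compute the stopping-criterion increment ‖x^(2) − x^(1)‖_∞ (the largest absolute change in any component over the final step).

Iteration 1:
  x1 = (-10 - (4)·0.0000) / (-5) = 2.0000
  x2 = (5 - (-3)·2.0000) / (7) = 1.5714
Iteration 2:
  x1 = (-10 - (4)·1.5714) / (-5) = 3.2571
  x2 = (5 - (-3)·3.2571) / (7) = 2.1102
Change: (1.2571, 0.5388) → max |·| = 1.2571

1.2571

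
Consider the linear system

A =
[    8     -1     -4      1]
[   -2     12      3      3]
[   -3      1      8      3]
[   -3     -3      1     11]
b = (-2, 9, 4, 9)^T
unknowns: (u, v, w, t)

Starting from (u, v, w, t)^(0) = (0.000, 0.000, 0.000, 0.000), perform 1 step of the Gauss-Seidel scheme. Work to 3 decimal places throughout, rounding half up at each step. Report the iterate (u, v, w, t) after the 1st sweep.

(-0.250, 0.708, 0.318, 0.914)

Iteration 1:
  u = (-2 - (-1)·0.000 - (-4)·0.000 - (1)·0.000) / (8) = -0.250
  v = (9 - (-2)·-0.250 - (3)·0.000 - (3)·0.000) / (12) = 0.708
  w = (4 - (-3)·-0.250 - (1)·0.708 - (3)·0.000) / (8) = 0.318
  t = (9 - (-3)·-0.250 - (-3)·0.708 - (1)·0.318) / (11) = 0.914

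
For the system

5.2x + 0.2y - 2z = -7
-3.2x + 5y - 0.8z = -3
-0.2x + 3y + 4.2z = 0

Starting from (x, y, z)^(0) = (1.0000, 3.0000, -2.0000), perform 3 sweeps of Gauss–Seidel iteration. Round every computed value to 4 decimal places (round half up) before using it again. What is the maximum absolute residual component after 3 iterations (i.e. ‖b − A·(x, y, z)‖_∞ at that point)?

Iteration 1:
  x = (-7 - (0.2)·3.0000 - (-2)·-2.0000) / (5.2) = -2.2308
  y = (-3 - (-3.2)·-2.2308 - (-0.8)·-2.0000) / (5) = -2.3477
  z = (0 - (-0.2)·-2.2308 - (3)·-2.3477) / (4.2) = 1.5707
Iteration 2:
  x = (-7 - (0.2)·-2.3477 - (-2)·1.5707) / (5.2) = -0.6517
  y = (-3 - (-3.2)·-0.6517 - (-0.8)·1.5707) / (5) = -0.7658
  z = (0 - (-0.2)·-0.6517 - (3)·-0.7658) / (4.2) = 0.5160
Iteration 3:
  x = (-7 - (0.2)·-0.7658 - (-2)·0.5160) / (5.2) = -1.1182
  y = (-3 - (-3.2)·-1.1182 - (-0.8)·0.5160) / (5) = -1.2331
  z = (0 - (-0.2)·-1.1182 - (3)·-1.2331) / (4.2) = 0.8275
Residual b − A·x = (0.7163, 0.2493, 0.0002); ∞-norm = 0.7163

0.7163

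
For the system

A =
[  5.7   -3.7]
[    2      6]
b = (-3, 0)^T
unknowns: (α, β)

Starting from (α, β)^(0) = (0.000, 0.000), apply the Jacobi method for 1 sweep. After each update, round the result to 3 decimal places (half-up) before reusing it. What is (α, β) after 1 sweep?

(-0.526, 0.000)

Iteration 1:
  α = (-3 - (-3.7)·0.000) / (5.7) = -0.526
  β = (0 - (2)·0.000) / (6) = 0.000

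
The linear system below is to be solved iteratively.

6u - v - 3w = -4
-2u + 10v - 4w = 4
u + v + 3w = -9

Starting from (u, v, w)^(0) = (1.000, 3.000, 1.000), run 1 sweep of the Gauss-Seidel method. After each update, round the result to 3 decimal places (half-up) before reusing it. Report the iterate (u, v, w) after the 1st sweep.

(0.333, 0.867, -3.400)

Iteration 1:
  u = (-4 - (-1)·3.000 - (-3)·1.000) / (6) = 0.333
  v = (4 - (-2)·0.333 - (-4)·1.000) / (10) = 0.867
  w = (-9 - (1)·0.333 - (1)·0.867) / (3) = -3.400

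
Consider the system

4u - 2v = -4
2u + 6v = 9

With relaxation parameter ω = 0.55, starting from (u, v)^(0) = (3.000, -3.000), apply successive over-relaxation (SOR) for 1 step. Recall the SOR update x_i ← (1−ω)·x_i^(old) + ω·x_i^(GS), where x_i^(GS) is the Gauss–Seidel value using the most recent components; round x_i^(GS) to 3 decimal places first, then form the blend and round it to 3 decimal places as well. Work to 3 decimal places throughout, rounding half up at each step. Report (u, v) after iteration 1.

Iteration 1:
  u: GS value = (-4 - (-2)·-3.000) / (4) = -2.500;  u ← (1−ω)·3.000 + ω·-2.500 = -0.025
  v: GS value = (9 - (2)·-0.025) / (6) = 1.508;  v ← (1−ω)·-3.000 + ω·1.508 = -0.521

(-0.025, -0.521)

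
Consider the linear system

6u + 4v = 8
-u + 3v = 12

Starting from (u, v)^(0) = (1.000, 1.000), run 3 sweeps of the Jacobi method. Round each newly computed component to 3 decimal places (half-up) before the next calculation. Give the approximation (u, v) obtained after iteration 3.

(-1.481, 3.482)

Iteration 1:
  u = (8 - (4)·1.000) / (6) = 0.667
  v = (12 - (-1)·1.000) / (3) = 4.333
Iteration 2:
  u = (8 - (4)·4.333) / (6) = -1.555
  v = (12 - (-1)·0.667) / (3) = 4.222
Iteration 3:
  u = (8 - (4)·4.222) / (6) = -1.481
  v = (12 - (-1)·-1.555) / (3) = 3.482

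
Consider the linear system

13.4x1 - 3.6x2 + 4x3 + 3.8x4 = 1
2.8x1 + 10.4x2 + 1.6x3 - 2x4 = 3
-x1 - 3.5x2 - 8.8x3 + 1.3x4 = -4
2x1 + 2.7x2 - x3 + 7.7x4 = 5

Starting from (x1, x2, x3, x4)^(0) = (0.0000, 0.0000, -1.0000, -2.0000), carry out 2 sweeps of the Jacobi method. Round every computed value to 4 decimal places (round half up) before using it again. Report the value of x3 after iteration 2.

Iteration 1:
  x1 = (1 - (-3.6)·0.0000 - (4)·-1.0000 - (3.8)·-2.0000) / (13.4) = 0.9403
  x2 = (3 - (2.8)·0.0000 - (1.6)·-1.0000 - (-2)·-2.0000) / (10.4) = 0.0577
  x3 = (-4 - (-1)·0.0000 - (-3.5)·0.0000 - (1.3)·-2.0000) / (-8.8) = 0.1591
  x4 = (5 - (2)·0.0000 - (2.7)·0.0000 - (-1)·-1.0000) / (7.7) = 0.5195
Iteration 2:
  x1 = (1 - (-3.6)·0.0577 - (4)·0.1591 - (3.8)·0.5195) / (13.4) = -0.1047
  x2 = (3 - (2.8)·0.9403 - (1.6)·0.1591 - (-2)·0.5195) / (10.4) = 0.1107
  x3 = (-4 - (-1)·0.9403 - (-3.5)·0.0577 - (1.3)·0.5195) / (-8.8) = 0.4015
  x4 = (5 - (2)·0.9403 - (2.7)·0.0577 - (-1)·0.1591) / (7.7) = 0.4055

0.4015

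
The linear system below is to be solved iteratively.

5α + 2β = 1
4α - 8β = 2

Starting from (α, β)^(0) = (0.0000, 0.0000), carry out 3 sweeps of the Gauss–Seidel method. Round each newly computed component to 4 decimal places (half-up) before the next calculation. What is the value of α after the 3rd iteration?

Iteration 1:
  α = (1 - (2)·0.0000) / (5) = 0.2000
  β = (2 - (4)·0.2000) / (-8) = -0.1500
Iteration 2:
  α = (1 - (2)·-0.1500) / (5) = 0.2600
  β = (2 - (4)·0.2600) / (-8) = -0.1200
Iteration 3:
  α = (1 - (2)·-0.1200) / (5) = 0.2480
  β = (2 - (4)·0.2480) / (-8) = -0.1260

0.2480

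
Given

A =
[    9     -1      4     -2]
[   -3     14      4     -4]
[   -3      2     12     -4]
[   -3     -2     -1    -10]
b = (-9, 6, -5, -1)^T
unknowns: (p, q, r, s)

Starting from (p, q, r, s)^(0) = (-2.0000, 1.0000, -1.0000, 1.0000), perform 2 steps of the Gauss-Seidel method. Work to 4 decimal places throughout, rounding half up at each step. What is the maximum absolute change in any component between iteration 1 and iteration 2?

0.6001

Iteration 1:
  p = (-9 - (-1)·1.0000 - (4)·-1.0000 - (-2)·1.0000) / (9) = -0.2222
  q = (6 - (-3)·-0.2222 - (4)·-1.0000 - (-4)·1.0000) / (14) = 0.9524
  r = (-5 - (-3)·-0.2222 - (2)·0.9524 - (-4)·1.0000) / (12) = -0.2976
  s = (-1 - (-3)·-0.2222 - (-2)·0.9524 - (-1)·-0.2976) / (-10) = 0.0059
Iteration 2:
  p = (-9 - (-1)·0.9524 - (4)·-0.2976 - (-2)·0.0059) / (9) = -0.7606
  q = (6 - (-3)·-0.7606 - (4)·-0.2976 - (-4)·0.0059) / (14) = 0.3523
  r = (-5 - (-3)·-0.7606 - (2)·0.3523 - (-4)·0.0059) / (12) = -0.6636
  s = (-1 - (-3)·-0.7606 - (-2)·0.3523 - (-1)·-0.6636) / (-10) = 0.3241
Change: (-0.5384, -0.6001, -0.3660, 0.3182) → max |·| = 0.6001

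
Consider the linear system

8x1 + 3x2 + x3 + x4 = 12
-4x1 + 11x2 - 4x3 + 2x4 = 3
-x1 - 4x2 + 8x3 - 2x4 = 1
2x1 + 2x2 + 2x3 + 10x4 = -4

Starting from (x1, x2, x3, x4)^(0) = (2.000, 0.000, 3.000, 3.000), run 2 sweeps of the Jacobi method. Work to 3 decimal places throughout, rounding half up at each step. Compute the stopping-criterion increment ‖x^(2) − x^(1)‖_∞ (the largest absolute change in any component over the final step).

Iteration 1:
  x1 = (12 - (3)·0.000 - (1)·3.000 - (1)·3.000) / (8) = 0.750
  x2 = (3 - (-4)·2.000 - (-4)·3.000 - (2)·3.000) / (11) = 1.545
  x3 = (1 - (-1)·2.000 - (-4)·0.000 - (-2)·3.000) / (8) = 1.125
  x4 = (-4 - (2)·2.000 - (2)·0.000 - (2)·3.000) / (10) = -1.400
Iteration 2:
  x1 = (12 - (3)·1.545 - (1)·1.125 - (1)·-1.400) / (8) = 0.955
  x2 = (3 - (-4)·0.750 - (-4)·1.125 - (2)·-1.400) / (11) = 1.209
  x3 = (1 - (-1)·0.750 - (-4)·1.545 - (-2)·-1.400) / (8) = 0.641
  x4 = (-4 - (2)·0.750 - (2)·1.545 - (2)·1.125) / (10) = -1.084
Change: (0.205, -0.336, -0.484, 0.316) → max |·| = 0.484

0.484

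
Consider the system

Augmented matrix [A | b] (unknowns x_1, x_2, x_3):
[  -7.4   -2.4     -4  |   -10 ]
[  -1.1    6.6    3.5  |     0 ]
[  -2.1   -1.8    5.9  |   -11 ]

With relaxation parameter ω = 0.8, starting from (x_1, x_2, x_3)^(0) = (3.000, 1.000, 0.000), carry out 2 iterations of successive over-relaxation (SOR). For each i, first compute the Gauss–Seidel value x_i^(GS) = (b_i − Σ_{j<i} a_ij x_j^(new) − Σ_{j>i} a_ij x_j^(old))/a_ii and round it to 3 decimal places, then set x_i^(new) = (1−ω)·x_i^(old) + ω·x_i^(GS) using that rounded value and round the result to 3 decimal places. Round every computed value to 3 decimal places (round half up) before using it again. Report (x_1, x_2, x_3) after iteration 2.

(1.693, 0.724, -1.031)

Iteration 1:
  x_1: GS value = (-10 - (-2.4)·1.000 - (-4)·0.000) / (-7.4) = 1.027;  x_1 ← (1−ω)·3.000 + ω·1.027 = 1.422
  x_2: GS value = (0 - (-1.1)·1.422 - (3.5)·0.000) / (6.6) = 0.237;  x_2 ← (1−ω)·1.000 + ω·0.237 = 0.390
  x_3: GS value = (-11 - (-2.1)·1.422 - (-1.8)·0.390) / (5.9) = -1.239;  x_3 ← (1−ω)·0.000 + ω·-1.239 = -0.991
Iteration 2:
  x_1: GS value = (-10 - (-2.4)·0.390 - (-4)·-0.991) / (-7.4) = 1.761;  x_1 ← (1−ω)·1.422 + ω·1.761 = 1.693
  x_2: GS value = (0 - (-1.1)·1.693 - (3.5)·-0.991) / (6.6) = 0.808;  x_2 ← (1−ω)·0.390 + ω·0.808 = 0.724
  x_3: GS value = (-11 - (-2.1)·1.693 - (-1.8)·0.724) / (5.9) = -1.041;  x_3 ← (1−ω)·-0.991 + ω·-1.041 = -1.031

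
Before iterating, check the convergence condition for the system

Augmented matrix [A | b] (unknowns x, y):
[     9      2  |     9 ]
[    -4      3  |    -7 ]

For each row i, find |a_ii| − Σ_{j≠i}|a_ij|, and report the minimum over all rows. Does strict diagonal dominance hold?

-1

row 1: |9| − (2) = 7
row 2: |3| − (4) = -1
minimum over rows = -1 → not strictly diagonally dominant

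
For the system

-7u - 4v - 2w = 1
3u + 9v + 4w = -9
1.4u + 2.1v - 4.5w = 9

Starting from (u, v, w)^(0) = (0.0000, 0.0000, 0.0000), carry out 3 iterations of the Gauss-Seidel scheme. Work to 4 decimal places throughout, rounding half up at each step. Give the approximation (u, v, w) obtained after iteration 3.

(0.5162, -0.3821, -2.0177)

Iteration 1:
  u = (1 - (-4)·0.0000 - (-2)·0.0000) / (-7) = -0.1429
  v = (-9 - (3)·-0.1429 - (4)·0.0000) / (9) = -0.9524
  w = (9 - (1.4)·-0.1429 - (2.1)·-0.9524) / (-4.5) = -2.4889
Iteration 2:
  u = (1 - (-4)·-0.9524 - (-2)·-2.4889) / (-7) = 1.1125
  v = (-9 - (3)·1.1125 - (4)·-2.4889) / (9) = -0.2647
  w = (9 - (1.4)·1.1125 - (2.1)·-0.2647) / (-4.5) = -1.7774
Iteration 3:
  u = (1 - (-4)·-0.2647 - (-2)·-1.7774) / (-7) = 0.5162
  v = (-9 - (3)·0.5162 - (4)·-1.7774) / (9) = -0.3821
  w = (9 - (1.4)·0.5162 - (2.1)·-0.3821) / (-4.5) = -2.0177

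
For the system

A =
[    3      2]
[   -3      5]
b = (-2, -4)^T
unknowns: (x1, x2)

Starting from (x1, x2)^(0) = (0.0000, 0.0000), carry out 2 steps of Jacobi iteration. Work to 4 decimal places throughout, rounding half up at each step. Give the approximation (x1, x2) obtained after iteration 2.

Iteration 1:
  x1 = (-2 - (2)·0.0000) / (3) = -0.6667
  x2 = (-4 - (-3)·0.0000) / (5) = -0.8000
Iteration 2:
  x1 = (-2 - (2)·-0.8000) / (3) = -0.1333
  x2 = (-4 - (-3)·-0.6667) / (5) = -1.2000

(-0.1333, -1.2000)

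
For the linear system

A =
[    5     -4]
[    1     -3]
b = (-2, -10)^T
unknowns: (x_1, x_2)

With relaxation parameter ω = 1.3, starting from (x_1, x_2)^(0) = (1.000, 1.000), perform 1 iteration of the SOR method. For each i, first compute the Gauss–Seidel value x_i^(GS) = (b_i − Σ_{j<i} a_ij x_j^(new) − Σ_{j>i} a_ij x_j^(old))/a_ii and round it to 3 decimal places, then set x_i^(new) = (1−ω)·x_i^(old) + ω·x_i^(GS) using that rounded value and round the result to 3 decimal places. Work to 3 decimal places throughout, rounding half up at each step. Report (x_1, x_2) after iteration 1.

Iteration 1:
  x_1: GS value = (-2 - (-4)·1.000) / (5) = 0.400;  x_1 ← (1−ω)·1.000 + ω·0.400 = 0.220
  x_2: GS value = (-10 - (1)·0.220) / (-3) = 3.407;  x_2 ← (1−ω)·1.000 + ω·3.407 = 4.129

(0.220, 4.129)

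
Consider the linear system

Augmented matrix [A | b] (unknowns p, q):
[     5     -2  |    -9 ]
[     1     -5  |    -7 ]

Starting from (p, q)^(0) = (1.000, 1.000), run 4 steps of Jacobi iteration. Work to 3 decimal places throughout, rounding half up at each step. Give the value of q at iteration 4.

1.130

Iteration 1:
  p = (-9 - (-2)·1.000) / (5) = -1.400
  q = (-7 - (1)·1.000) / (-5) = 1.600
Iteration 2:
  p = (-9 - (-2)·1.600) / (5) = -1.160
  q = (-7 - (1)·-1.400) / (-5) = 1.120
Iteration 3:
  p = (-9 - (-2)·1.120) / (5) = -1.352
  q = (-7 - (1)·-1.160) / (-5) = 1.168
Iteration 4:
  p = (-9 - (-2)·1.168) / (5) = -1.333
  q = (-7 - (1)·-1.352) / (-5) = 1.130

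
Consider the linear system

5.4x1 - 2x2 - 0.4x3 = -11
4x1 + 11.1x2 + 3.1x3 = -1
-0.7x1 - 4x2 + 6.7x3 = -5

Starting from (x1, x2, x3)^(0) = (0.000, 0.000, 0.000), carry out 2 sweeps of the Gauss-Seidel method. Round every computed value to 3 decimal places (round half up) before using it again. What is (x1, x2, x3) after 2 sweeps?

(-1.841, 0.734, -0.500)

Iteration 1:
  x1 = (-11 - (-2)·0.000 - (-0.4)·0.000) / (5.4) = -2.037
  x2 = (-1 - (4)·-2.037 - (3.1)·0.000) / (11.1) = 0.644
  x3 = (-5 - (-0.7)·-2.037 - (-4)·0.644) / (6.7) = -0.575
Iteration 2:
  x1 = (-11 - (-2)·0.644 - (-0.4)·-0.575) / (5.4) = -1.841
  x2 = (-1 - (4)·-1.841 - (3.1)·-0.575) / (11.1) = 0.734
  x3 = (-5 - (-0.7)·-1.841 - (-4)·0.734) / (6.7) = -0.500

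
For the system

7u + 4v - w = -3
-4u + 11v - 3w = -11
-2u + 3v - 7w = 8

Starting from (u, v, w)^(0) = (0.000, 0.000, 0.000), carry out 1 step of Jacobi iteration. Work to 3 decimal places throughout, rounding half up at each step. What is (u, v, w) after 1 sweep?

Iteration 1:
  u = (-3 - (4)·0.000 - (-1)·0.000) / (7) = -0.429
  v = (-11 - (-4)·0.000 - (-3)·0.000) / (11) = -1.000
  w = (8 - (-2)·0.000 - (3)·0.000) / (-7) = -1.143

(-0.429, -1.000, -1.143)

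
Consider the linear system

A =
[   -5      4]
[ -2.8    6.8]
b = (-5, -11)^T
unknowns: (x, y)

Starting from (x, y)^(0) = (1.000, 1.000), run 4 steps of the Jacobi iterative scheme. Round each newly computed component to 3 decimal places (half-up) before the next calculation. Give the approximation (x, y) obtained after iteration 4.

Iteration 1:
  x = (-5 - (4)·1.000) / (-5) = 1.800
  y = (-11 - (-2.8)·1.000) / (6.8) = -1.206
Iteration 2:
  x = (-5 - (4)·-1.206) / (-5) = 0.035
  y = (-11 - (-2.8)·1.800) / (6.8) = -0.876
Iteration 3:
  x = (-5 - (4)·-0.876) / (-5) = 0.299
  y = (-11 - (-2.8)·0.035) / (6.8) = -1.603
Iteration 4:
  x = (-5 - (4)·-1.603) / (-5) = -0.282
  y = (-11 - (-2.8)·0.299) / (6.8) = -1.495

(-0.282, -1.495)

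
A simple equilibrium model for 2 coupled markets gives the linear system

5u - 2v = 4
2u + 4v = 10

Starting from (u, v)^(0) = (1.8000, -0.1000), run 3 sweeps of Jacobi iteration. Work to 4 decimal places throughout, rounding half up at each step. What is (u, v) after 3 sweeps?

(1.6480, 1.7800)

Iteration 1:
  u = (4 - (-2)·-0.1000) / (5) = 0.7600
  v = (10 - (2)·1.8000) / (4) = 1.6000
Iteration 2:
  u = (4 - (-2)·1.6000) / (5) = 1.4400
  v = (10 - (2)·0.7600) / (4) = 2.1200
Iteration 3:
  u = (4 - (-2)·2.1200) / (5) = 1.6480
  v = (10 - (2)·1.4400) / (4) = 1.7800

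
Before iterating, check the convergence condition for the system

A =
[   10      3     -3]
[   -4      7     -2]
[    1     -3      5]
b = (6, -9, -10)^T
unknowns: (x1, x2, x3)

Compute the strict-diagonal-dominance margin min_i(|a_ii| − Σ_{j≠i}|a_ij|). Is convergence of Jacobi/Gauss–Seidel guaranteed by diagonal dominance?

row 1: |10| − (3+3) = 4
row 2: |7| − (4+2) = 1
row 3: |5| − (1+3) = 1
minimum over rows = 1 → strictly diagonally dominant (convergence guaranteed)

1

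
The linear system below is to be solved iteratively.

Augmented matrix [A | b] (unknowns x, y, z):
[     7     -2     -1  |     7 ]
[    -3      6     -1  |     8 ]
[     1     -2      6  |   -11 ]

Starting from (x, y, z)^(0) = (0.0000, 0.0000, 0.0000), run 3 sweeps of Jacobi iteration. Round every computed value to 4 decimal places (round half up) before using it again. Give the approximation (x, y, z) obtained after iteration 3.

Iteration 1:
  x = (7 - (-2)·0.0000 - (-1)·0.0000) / (7) = 1.0000
  y = (8 - (-3)·0.0000 - (-1)·0.0000) / (6) = 1.3333
  z = (-11 - (1)·0.0000 - (-2)·0.0000) / (6) = -1.8333
Iteration 2:
  x = (7 - (-2)·1.3333 - (-1)·-1.8333) / (7) = 1.1190
  y = (8 - (-3)·1.0000 - (-1)·-1.8333) / (6) = 1.5278
  z = (-11 - (1)·1.0000 - (-2)·1.3333) / (6) = -1.5556
Iteration 3:
  x = (7 - (-2)·1.5278 - (-1)·-1.5556) / (7) = 1.2143
  y = (8 - (-3)·1.1190 - (-1)·-1.5556) / (6) = 1.6336
  z = (-11 - (1)·1.1190 - (-2)·1.5278) / (6) = -1.5106

(1.2143, 1.6336, -1.5106)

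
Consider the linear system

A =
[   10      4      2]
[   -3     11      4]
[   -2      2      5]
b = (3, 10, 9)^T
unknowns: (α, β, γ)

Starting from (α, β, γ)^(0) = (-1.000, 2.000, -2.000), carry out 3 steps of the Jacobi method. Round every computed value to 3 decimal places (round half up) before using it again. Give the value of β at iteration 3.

0.368

Iteration 1:
  α = (3 - (4)·2.000 - (2)·-2.000) / (10) = -0.100
  β = (10 - (-3)·-1.000 - (4)·-2.000) / (11) = 1.364
  γ = (9 - (-2)·-1.000 - (2)·2.000) / (5) = 0.600
Iteration 2:
  α = (3 - (4)·1.364 - (2)·0.600) / (10) = -0.366
  β = (10 - (-3)·-0.100 - (4)·0.600) / (11) = 0.664
  γ = (9 - (-2)·-0.100 - (2)·1.364) / (5) = 1.214
Iteration 3:
  α = (3 - (4)·0.664 - (2)·1.214) / (10) = -0.208
  β = (10 - (-3)·-0.366 - (4)·1.214) / (11) = 0.368
  γ = (9 - (-2)·-0.366 - (2)·0.664) / (5) = 1.388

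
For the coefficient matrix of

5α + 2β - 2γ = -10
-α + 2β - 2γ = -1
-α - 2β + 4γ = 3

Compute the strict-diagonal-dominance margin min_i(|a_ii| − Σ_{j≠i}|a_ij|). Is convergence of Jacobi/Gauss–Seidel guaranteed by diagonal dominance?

row 1: |5| − (2+2) = 1
row 2: |2| − (1+2) = -1
row 3: |4| − (1+2) = 1
minimum over rows = -1 → not strictly diagonally dominant

-1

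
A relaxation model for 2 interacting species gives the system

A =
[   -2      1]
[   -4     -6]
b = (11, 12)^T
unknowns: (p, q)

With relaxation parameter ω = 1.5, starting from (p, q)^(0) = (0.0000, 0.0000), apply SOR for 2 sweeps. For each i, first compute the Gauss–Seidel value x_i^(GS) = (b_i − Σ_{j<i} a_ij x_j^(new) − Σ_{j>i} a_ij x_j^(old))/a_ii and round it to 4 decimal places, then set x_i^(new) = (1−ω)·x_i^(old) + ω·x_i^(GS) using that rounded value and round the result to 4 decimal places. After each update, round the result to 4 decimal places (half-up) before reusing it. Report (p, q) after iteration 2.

(-0.1875, -5.4375)

Iteration 1:
  p: GS value = (11 - (1)·0.0000) / (-2) = -5.5000;  p ← (1−ω)·0.0000 + ω·-5.5000 = -8.2500
  q: GS value = (12 - (-4)·-8.2500) / (-6) = 3.5000;  q ← (1−ω)·0.0000 + ω·3.5000 = 5.2500
Iteration 2:
  p: GS value = (11 - (1)·5.2500) / (-2) = -2.8750;  p ← (1−ω)·-8.2500 + ω·-2.8750 = -0.1875
  q: GS value = (12 - (-4)·-0.1875) / (-6) = -1.8750;  q ← (1−ω)·5.2500 + ω·-1.8750 = -5.4375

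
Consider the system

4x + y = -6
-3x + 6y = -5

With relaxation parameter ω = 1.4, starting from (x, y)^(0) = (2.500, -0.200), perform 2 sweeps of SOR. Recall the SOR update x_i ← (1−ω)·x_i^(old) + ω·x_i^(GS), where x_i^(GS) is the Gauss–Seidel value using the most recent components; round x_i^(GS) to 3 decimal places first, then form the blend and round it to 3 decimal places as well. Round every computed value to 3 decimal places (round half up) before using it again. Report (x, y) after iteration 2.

Iteration 1:
  x: GS value = (-6 - (1)·-0.200) / (4) = -1.450;  x ← (1−ω)·2.500 + ω·-1.450 = -3.030
  y: GS value = (-5 - (-3)·-3.030) / (6) = -2.348;  y ← (1−ω)·-0.200 + ω·-2.348 = -3.207
Iteration 2:
  x: GS value = (-6 - (1)·-3.207) / (4) = -0.698;  x ← (1−ω)·-3.030 + ω·-0.698 = 0.235
  y: GS value = (-5 - (-3)·0.235) / (6) = -0.716;  y ← (1−ω)·-3.207 + ω·-0.716 = 0.280

(0.235, 0.280)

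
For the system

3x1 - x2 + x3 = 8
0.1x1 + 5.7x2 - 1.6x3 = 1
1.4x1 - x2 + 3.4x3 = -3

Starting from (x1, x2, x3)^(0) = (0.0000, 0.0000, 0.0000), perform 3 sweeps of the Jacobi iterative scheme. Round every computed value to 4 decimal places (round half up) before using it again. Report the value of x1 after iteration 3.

Iteration 1:
  x1 = (8 - (-1)·0.0000 - (1)·0.0000) / (3) = 2.6667
  x2 = (1 - (0.1)·0.0000 - (-1.6)·0.0000) / (5.7) = 0.1754
  x3 = (-3 - (1.4)·0.0000 - (-1)·0.0000) / (3.4) = -0.8824
Iteration 2:
  x1 = (8 - (-1)·0.1754 - (1)·-0.8824) / (3) = 3.0193
  x2 = (1 - (0.1)·2.6667 - (-1.6)·-0.8824) / (5.7) = -0.1190
  x3 = (-3 - (1.4)·2.6667 - (-1)·0.1754) / (3.4) = -1.9288
Iteration 3:
  x1 = (8 - (-1)·-0.1190 - (1)·-1.9288) / (3) = 3.2699
  x2 = (1 - (0.1)·3.0193 - (-1.6)·-1.9288) / (5.7) = -0.4189
  x3 = (-3 - (1.4)·3.0193 - (-1)·-0.1190) / (3.4) = -2.1606

3.2699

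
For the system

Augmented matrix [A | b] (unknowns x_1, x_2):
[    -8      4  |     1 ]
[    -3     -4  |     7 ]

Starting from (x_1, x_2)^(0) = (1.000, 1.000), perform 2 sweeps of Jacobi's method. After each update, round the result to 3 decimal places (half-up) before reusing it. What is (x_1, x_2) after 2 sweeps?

(-1.375, -2.031)

Iteration 1:
  x_1 = (1 - (4)·1.000) / (-8) = 0.375
  x_2 = (7 - (-3)·1.000) / (-4) = -2.500
Iteration 2:
  x_1 = (1 - (4)·-2.500) / (-8) = -1.375
  x_2 = (7 - (-3)·0.375) / (-4) = -2.031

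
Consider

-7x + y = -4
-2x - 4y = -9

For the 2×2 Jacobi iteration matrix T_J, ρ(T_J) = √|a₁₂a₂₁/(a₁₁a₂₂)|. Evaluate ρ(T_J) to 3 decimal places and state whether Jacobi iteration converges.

a₁₂a₂₁/(a₁₁a₂₂) = (1)·(-2) / ((-7)·(-4)) = -0.071429
ρ = √|-0.071429| = √0.071429 = 0.267
ρ < 1, so Jacobi converges

0.267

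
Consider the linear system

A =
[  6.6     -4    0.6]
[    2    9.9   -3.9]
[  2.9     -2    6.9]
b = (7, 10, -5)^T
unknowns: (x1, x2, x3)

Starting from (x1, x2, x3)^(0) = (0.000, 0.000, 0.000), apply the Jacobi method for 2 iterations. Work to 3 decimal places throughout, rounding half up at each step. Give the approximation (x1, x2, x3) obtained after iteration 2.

(1.739, 0.510, -0.878)

Iteration 1:
  x1 = (7 - (-4)·0.000 - (0.6)·0.000) / (6.6) = 1.061
  x2 = (10 - (2)·0.000 - (-3.9)·0.000) / (9.9) = 1.010
  x3 = (-5 - (2.9)·0.000 - (-2)·0.000) / (6.9) = -0.725
Iteration 2:
  x1 = (7 - (-4)·1.010 - (0.6)·-0.725) / (6.6) = 1.739
  x2 = (10 - (2)·1.061 - (-3.9)·-0.725) / (9.9) = 0.510
  x3 = (-5 - (2.9)·1.061 - (-2)·1.010) / (6.9) = -0.878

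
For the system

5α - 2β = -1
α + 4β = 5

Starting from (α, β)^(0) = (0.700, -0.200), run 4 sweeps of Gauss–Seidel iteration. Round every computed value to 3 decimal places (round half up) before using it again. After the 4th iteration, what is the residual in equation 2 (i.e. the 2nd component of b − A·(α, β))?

Iteration 1:
  α = (-1 - (-2)·-0.200) / (5) = -0.280
  β = (5 - (1)·-0.280) / (4) = 1.320
Iteration 2:
  α = (-1 - (-2)·1.320) / (5) = 0.328
  β = (5 - (1)·0.328) / (4) = 1.168
Iteration 3:
  α = (-1 - (-2)·1.168) / (5) = 0.267
  β = (5 - (1)·0.267) / (4) = 1.183
Iteration 4:
  α = (-1 - (-2)·1.183) / (5) = 0.273
  β = (5 - (1)·0.273) / (4) = 1.182
Residual b − A·x = (-0.001, -0.001)

-0.001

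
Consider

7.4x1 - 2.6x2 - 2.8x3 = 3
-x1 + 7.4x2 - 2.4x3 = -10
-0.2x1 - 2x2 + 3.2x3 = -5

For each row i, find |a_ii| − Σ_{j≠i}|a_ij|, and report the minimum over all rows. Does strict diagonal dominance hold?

1

row 1: |7.4| − (2.6+2.8) = 2
row 2: |7.4| − (1+2.4) = 4
row 3: |3.2| − (0.2+2) = 1
minimum over rows = 1 → strictly diagonally dominant (convergence guaranteed)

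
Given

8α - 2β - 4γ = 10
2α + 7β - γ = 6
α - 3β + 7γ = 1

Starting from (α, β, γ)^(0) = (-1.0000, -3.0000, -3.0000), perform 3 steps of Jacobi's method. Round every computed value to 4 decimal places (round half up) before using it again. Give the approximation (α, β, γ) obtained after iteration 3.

(1.7959, 0.6764, 0.4388)

Iteration 1:
  α = (10 - (-2)·-3.0000 - (-4)·-3.0000) / (8) = -1.0000
  β = (6 - (2)·-1.0000 - (-1)·-3.0000) / (7) = 0.7143
  γ = (1 - (1)·-1.0000 - (-3)·-3.0000) / (7) = -1.0000
Iteration 2:
  α = (10 - (-2)·0.7143 - (-4)·-1.0000) / (8) = 0.9286
  β = (6 - (2)·-1.0000 - (-1)·-1.0000) / (7) = 1.0000
  γ = (1 - (1)·-1.0000 - (-3)·0.7143) / (7) = 0.5918
Iteration 3:
  α = (10 - (-2)·1.0000 - (-4)·0.5918) / (8) = 1.7959
  β = (6 - (2)·0.9286 - (-1)·0.5918) / (7) = 0.6764
  γ = (1 - (1)·0.9286 - (-3)·1.0000) / (7) = 0.4388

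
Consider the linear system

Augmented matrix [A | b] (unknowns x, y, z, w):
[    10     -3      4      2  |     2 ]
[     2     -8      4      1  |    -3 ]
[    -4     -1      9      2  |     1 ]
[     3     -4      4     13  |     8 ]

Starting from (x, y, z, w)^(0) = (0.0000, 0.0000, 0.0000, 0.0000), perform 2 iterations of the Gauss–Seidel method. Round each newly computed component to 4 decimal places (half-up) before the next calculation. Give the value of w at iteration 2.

0.7505

Iteration 1:
  x = (2 - (-3)·0.0000 - (4)·0.0000 - (2)·0.0000) / (10) = 0.2000
  y = (-3 - (2)·0.2000 - (4)·0.0000 - (1)·0.0000) / (-8) = 0.4250
  z = (1 - (-4)·0.2000 - (-1)·0.4250 - (2)·0.0000) / (9) = 0.2472
  w = (8 - (3)·0.2000 - (-4)·0.4250 - (4)·0.2472) / (13) = 0.6239
Iteration 2:
  x = (2 - (-3)·0.4250 - (4)·0.2472 - (2)·0.6239) / (10) = 0.1038
  y = (-3 - (2)·0.1038 - (4)·0.2472 - (1)·0.6239) / (-8) = 0.6025
  z = (1 - (-4)·0.1038 - (-1)·0.6025 - (2)·0.6239) / (9) = 0.0855
  w = (8 - (3)·0.1038 - (-4)·0.6025 - (4)·0.0855) / (13) = 0.7505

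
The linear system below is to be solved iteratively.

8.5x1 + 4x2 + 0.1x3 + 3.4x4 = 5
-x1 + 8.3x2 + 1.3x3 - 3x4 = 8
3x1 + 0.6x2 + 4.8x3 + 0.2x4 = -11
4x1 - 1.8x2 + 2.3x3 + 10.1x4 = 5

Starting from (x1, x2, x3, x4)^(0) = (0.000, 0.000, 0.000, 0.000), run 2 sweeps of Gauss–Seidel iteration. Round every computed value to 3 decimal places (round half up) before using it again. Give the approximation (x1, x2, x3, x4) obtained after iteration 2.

Iteration 1:
  x1 = (5 - (4)·0.000 - (0.1)·0.000 - (3.4)·0.000) / (8.5) = 0.588
  x2 = (8 - (-1)·0.588 - (1.3)·0.000 - (-3)·0.000) / (8.3) = 1.035
  x3 = (-11 - (3)·0.588 - (0.6)·1.035 - (0.2)·0.000) / (4.8) = -2.789
  x4 = (5 - (4)·0.588 - (-1.8)·1.035 - (2.3)·-2.789) / (10.1) = 1.082
Iteration 2:
  x1 = (5 - (4)·1.035 - (0.1)·-2.789 - (3.4)·1.082) / (8.5) = -0.299
  x2 = (8 - (-1)·-0.299 - (1.3)·-2.789 - (-3)·1.082) / (8.3) = 1.756
  x3 = (-11 - (3)·-0.299 - (0.6)·1.756 - (0.2)·1.082) / (4.8) = -2.369
  x4 = (5 - (4)·-0.299 - (-1.8)·1.756 - (2.3)·-2.369) / (10.1) = 1.466

(-0.299, 1.756, -2.369, 1.466)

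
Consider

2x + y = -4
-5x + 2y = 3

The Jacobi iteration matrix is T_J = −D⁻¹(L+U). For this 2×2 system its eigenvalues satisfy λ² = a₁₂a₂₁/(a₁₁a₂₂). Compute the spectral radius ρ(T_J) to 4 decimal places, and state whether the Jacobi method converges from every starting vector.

1.1180

a₁₂a₂₁/(a₁₁a₂₂) = (1)·(-5) / ((2)·(2)) = -1.250000
ρ = √|-1.250000| = √1.250000 = 1.1180
ρ > 1, so Jacobi diverges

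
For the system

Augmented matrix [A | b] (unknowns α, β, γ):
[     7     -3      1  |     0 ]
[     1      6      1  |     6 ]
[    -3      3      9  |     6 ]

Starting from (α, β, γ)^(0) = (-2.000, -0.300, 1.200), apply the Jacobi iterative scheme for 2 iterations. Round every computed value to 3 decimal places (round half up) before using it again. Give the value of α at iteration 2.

Iteration 1:
  α = (0 - (-3)·-0.300 - (1)·1.200) / (7) = -0.300
  β = (6 - (1)·-2.000 - (1)·1.200) / (6) = 1.133
  γ = (6 - (-3)·-2.000 - (3)·-0.300) / (9) = 0.100
Iteration 2:
  α = (0 - (-3)·1.133 - (1)·0.100) / (7) = 0.471
  β = (6 - (1)·-0.300 - (1)·0.100) / (6) = 1.033
  γ = (6 - (-3)·-0.300 - (3)·1.133) / (9) = 0.189

0.471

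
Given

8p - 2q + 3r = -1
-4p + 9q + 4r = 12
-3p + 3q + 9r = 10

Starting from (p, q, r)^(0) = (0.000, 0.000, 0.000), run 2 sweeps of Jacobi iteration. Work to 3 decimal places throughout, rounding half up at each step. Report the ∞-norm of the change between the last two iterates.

0.549

Iteration 1:
  p = (-1 - (-2)·0.000 - (3)·0.000) / (8) = -0.125
  q = (12 - (-4)·0.000 - (4)·0.000) / (9) = 1.333
  r = (10 - (-3)·0.000 - (3)·0.000) / (9) = 1.111
Iteration 2:
  p = (-1 - (-2)·1.333 - (3)·1.111) / (8) = -0.208
  q = (12 - (-4)·-0.125 - (4)·1.111) / (9) = 0.784
  r = (10 - (-3)·-0.125 - (3)·1.333) / (9) = 0.625
Change: (-0.083, -0.549, -0.486) → max |·| = 0.549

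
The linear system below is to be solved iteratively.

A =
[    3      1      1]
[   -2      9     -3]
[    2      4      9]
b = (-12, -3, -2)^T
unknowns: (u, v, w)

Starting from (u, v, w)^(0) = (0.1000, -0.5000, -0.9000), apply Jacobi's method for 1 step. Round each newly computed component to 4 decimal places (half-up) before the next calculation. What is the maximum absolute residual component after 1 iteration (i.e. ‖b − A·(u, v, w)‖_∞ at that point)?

Iteration 1:
  u = (-12 - (1)·-0.5000 - (1)·-0.9000) / (3) = -3.5333
  v = (-3 - (-2)·0.1000 - (-3)·-0.9000) / (9) = -0.6111
  w = (-2 - (2)·0.1000 - (4)·-0.5000) / (9) = -0.0222
Residual b − A·x = (-0.7668, -4.6333, 7.7108); ∞-norm = 7.7108

7.7108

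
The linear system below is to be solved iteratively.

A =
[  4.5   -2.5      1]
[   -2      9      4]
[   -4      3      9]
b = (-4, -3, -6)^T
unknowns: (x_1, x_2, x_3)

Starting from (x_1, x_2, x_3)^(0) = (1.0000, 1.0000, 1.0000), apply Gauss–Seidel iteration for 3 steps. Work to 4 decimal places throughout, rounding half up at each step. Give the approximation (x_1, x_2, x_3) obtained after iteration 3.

(-0.8306, -0.0243, -1.0277)

Iteration 1:
  x_1 = (-4 - (-2.5)·1.0000 - (1)·1.0000) / (4.5) = -0.5556
  x_2 = (-3 - (-2)·-0.5556 - (4)·1.0000) / (9) = -0.9012
  x_3 = (-6 - (-4)·-0.5556 - (3)·-0.9012) / (9) = -0.6132
Iteration 2:
  x_1 = (-4 - (-2.5)·-0.9012 - (1)·-0.6132) / (4.5) = -1.2533
  x_2 = (-3 - (-2)·-1.2533 - (4)·-0.6132) / (9) = -0.3393
  x_3 = (-6 - (-4)·-1.2533 - (3)·-0.3393) / (9) = -1.1106
Iteration 3:
  x_1 = (-4 - (-2.5)·-0.3393 - (1)·-1.1106) / (4.5) = -0.8306
  x_2 = (-3 - (-2)·-0.8306 - (4)·-1.1106) / (9) = -0.0243
  x_3 = (-6 - (-4)·-0.8306 - (3)·-0.0243) / (9) = -1.0277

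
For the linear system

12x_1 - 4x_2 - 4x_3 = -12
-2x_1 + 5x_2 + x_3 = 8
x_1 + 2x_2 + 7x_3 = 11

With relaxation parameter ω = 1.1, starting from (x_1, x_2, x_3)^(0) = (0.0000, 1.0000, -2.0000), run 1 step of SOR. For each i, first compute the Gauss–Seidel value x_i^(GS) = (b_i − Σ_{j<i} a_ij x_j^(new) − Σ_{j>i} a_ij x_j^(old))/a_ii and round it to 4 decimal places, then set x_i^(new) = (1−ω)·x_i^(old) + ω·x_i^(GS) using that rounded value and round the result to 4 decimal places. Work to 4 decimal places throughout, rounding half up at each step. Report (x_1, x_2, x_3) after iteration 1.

(-1.4666, 1.4547, 1.7018)

Iteration 1:
  x_1: GS value = (-12 - (-4)·1.0000 - (-4)·-2.0000) / (12) = -1.3333;  x_1 ← (1−ω)·0.0000 + ω·-1.3333 = -1.4666
  x_2: GS value = (8 - (-2)·-1.4666 - (1)·-2.0000) / (5) = 1.4134;  x_2 ← (1−ω)·1.0000 + ω·1.4134 = 1.4547
  x_3: GS value = (11 - (1)·-1.4666 - (2)·1.4547) / (7) = 1.3653;  x_3 ← (1−ω)·-2.0000 + ω·1.3653 = 1.7018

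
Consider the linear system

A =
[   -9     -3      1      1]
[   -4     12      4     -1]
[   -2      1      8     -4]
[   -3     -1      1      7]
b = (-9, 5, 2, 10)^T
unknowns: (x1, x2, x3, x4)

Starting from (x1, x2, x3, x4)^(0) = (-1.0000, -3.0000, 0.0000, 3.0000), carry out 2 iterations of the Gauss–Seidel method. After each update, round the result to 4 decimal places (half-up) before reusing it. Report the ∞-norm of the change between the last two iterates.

Iteration 1:
  x1 = (-9 - (-3)·-3.0000 - (1)·0.0000 - (1)·3.0000) / (-9) = 2.3333
  x2 = (5 - (-4)·2.3333 - (4)·0.0000 - (-1)·3.0000) / (12) = 1.4444
  x3 = (2 - (-2)·2.3333 - (1)·1.4444 - (-4)·3.0000) / (8) = 2.1528
  x4 = (10 - (-3)·2.3333 - (-1)·1.4444 - (1)·2.1528) / (7) = 2.3274
Iteration 2:
  x1 = (-9 - (-3)·1.4444 - (1)·2.1528 - (1)·2.3274) / (-9) = 1.0163
  x2 = (5 - (-4)·1.0163 - (4)·2.1528 - (-1)·2.3274) / (12) = 0.2318
  x3 = (2 - (-2)·1.0163 - (1)·0.2318 - (-4)·2.3274) / (8) = 1.6388
  x4 = (10 - (-3)·1.0163 - (-1)·0.2318 - (1)·1.6388) / (7) = 1.6631
Change: (-1.3170, -1.2126, -0.5140, -0.6643) → max |·| = 1.3170

1.3170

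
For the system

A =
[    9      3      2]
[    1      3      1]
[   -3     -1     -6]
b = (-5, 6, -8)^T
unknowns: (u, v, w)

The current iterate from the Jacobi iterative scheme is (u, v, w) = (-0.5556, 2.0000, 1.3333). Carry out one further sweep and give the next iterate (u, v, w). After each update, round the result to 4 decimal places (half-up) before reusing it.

One sweep:
  u = (-5 - (3)·2.0000 - (2)·1.3333) / (9) = -1.5185
  v = (6 - (1)·-0.5556 - (1)·1.3333) / (3) = 1.7408
  w = (-8 - (-3)·-0.5556 - (-1)·2.0000) / (-6) = 1.2778

(-1.5185, 1.7408, 1.2778)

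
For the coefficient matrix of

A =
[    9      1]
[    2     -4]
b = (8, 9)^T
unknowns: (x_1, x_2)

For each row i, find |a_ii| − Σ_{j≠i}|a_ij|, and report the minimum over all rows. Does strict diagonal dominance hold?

row 1: |9| − (1) = 8
row 2: |-4| − (2) = 2
minimum over rows = 2 → strictly diagonally dominant (convergence guaranteed)

2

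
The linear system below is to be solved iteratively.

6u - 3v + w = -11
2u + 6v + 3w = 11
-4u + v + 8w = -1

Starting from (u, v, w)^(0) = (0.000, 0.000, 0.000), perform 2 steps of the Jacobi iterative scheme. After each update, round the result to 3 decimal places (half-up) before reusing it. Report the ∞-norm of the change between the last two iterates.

Iteration 1:
  u = (-11 - (-3)·0.000 - (1)·0.000) / (6) = -1.833
  v = (11 - (2)·0.000 - (3)·0.000) / (6) = 1.833
  w = (-1 - (-4)·0.000 - (1)·0.000) / (8) = -0.125
Iteration 2:
  u = (-11 - (-3)·1.833 - (1)·-0.125) / (6) = -0.896
  v = (11 - (2)·-1.833 - (3)·-0.125) / (6) = 2.507
  w = (-1 - (-4)·-1.833 - (1)·1.833) / (8) = -1.271
Change: (0.937, 0.674, -1.146) → max |·| = 1.146

1.146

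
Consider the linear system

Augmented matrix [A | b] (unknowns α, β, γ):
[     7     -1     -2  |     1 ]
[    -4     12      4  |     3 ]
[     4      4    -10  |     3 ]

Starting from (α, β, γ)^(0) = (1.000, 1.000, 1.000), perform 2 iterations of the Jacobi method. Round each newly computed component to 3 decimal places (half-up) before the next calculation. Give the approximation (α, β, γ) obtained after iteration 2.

(0.321, 0.274, 0.028)

Iteration 1:
  α = (1 - (-1)·1.000 - (-2)·1.000) / (7) = 0.571
  β = (3 - (-4)·1.000 - (4)·1.000) / (12) = 0.250
  γ = (3 - (4)·1.000 - (4)·1.000) / (-10) = 0.500
Iteration 2:
  α = (1 - (-1)·0.250 - (-2)·0.500) / (7) = 0.321
  β = (3 - (-4)·0.571 - (4)·0.500) / (12) = 0.274
  γ = (3 - (4)·0.571 - (4)·0.250) / (-10) = 0.028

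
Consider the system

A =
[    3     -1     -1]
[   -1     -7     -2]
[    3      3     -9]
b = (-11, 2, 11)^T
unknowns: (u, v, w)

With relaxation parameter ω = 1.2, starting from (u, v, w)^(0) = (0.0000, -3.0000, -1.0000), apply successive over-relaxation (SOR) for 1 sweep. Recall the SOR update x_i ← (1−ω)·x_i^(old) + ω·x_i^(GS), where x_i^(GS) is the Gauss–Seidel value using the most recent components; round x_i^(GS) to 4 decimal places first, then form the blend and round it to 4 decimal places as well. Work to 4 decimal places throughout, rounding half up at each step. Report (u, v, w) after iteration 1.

Iteration 1:
  u: GS value = (-11 - (-1)·-3.0000 - (-1)·-1.0000) / (3) = -5.0000;  u ← (1−ω)·0.0000 + ω·-5.0000 = -6.0000
  v: GS value = (2 - (-1)·-6.0000 - (-2)·-1.0000) / (-7) = 0.8571;  v ← (1−ω)·-3.0000 + ω·0.8571 = 1.6285
  w: GS value = (11 - (3)·-6.0000 - (3)·1.6285) / (-9) = -2.6794;  w ← (1−ω)·-1.0000 + ω·-2.6794 = -3.0153

(-6.0000, 1.6285, -3.0153)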